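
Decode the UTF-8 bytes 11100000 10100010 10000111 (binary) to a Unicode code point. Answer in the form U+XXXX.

Leading byte 0xE0 = 11100000 matches 1110xxxx → 3-byte sequence.
Byte 1: 0xE0 = 11100000, payload 0000 (4 bits).
Byte 2: 0xA2 = 10100010 (10xxxxxx ✓), payload 100010.
Byte 3: 0x87 = 10000111 (10xxxxxx ✓), payload 000111.
Concatenate: 0000100010000111 = 0x887 (16 bits → U+0887).

U+0887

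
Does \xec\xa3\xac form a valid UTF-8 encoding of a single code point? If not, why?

valid

Leading byte 0xEC = 11101100 → 3-byte form.
Continuation bytes 0xA3=10100011, 0xAC=10101100 all match 10xxxxxx.
Decoded value 0xC8EC is ≥ 0x800 (shortest form) and not a surrogate.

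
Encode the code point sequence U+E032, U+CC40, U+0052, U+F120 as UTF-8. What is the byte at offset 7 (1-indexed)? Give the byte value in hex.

1-indexed offset 7 is 0-indexed offset 6.
U+E032 → 3-byte form EE 80 B2 at offsets 0–2.
U+CC40 → 3-byte form EC B1 80 at offsets 3–5.
U+0052 → 1-byte form 52 at offsets 6–6.
Offset 6 falls in char 3's range; it's byte 1 of 52 = 0x52.

0x52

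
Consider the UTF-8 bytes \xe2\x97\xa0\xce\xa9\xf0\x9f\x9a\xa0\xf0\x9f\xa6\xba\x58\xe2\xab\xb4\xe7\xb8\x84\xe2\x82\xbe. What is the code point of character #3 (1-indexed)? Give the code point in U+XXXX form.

U+1F6A0

Offset 0: leading byte 0xE2 = 11100010 → 3-byte char #1 = E2 97 A0.
Offset 3: leading byte 0xCE = 11001110 → 2-byte char #2 = CE A9.
Offset 5: leading byte 0xF0 = 11110000 → 4-byte char #3 = F0 9F 9A A0.
Leading byte 0xF0 = 11110000 matches 11110xxx → 4-byte sequence.
Byte 1: 0xF0 = 11110000, payload 000 (3 bits).
Byte 2: 0x9F = 10011111 (10xxxxxx ✓), payload 011111.
Byte 3: 0x9A = 10011010 (10xxxxxx ✓), payload 011010.
Byte 4: 0xA0 = 10100000 (10xxxxxx ✓), payload 100000.
Concatenate: 000011111011010100000 = 0x1F6A0 (21 bits → U+1F6A0).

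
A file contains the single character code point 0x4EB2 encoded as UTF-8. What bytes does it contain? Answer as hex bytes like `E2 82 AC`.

E4 BA B2

U+4EB2 = 0x4EB2 = 20146 decimal. In range U+0800–U+FFFF → 3-byte form: 1110xxxx 10xxxxxx 10xxxxxx.
Binary (16 bits): 0100111010110010.
Split 4+6+6: 0100 | 111010 | 110010.
Byte 1: 11100100 = 0xE4.
Byte 2: 10111010 = 0xBA.
Byte 3: 10110010 = 0xB2.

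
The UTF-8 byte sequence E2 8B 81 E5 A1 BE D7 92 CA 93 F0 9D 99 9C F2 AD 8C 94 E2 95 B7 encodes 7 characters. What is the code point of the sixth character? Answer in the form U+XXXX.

U+AD314

Offset 0: leading byte 0xE2 = 11100010 → 3-byte char #1 = E2 8B 81.
Offset 3: leading byte 0xE5 = 11100101 → 3-byte char #2 = E5 A1 BE.
Offset 6: leading byte 0xD7 = 11010111 → 2-byte char #3 = D7 92.
Offset 8: leading byte 0xCA = 11001010 → 2-byte char #4 = CA 93.
Offset 10: leading byte 0xF0 = 11110000 → 4-byte char #5 = F0 9D 99 9C.
Offset 14: leading byte 0xF2 = 11110010 → 4-byte char #6 = F2 AD 8C 94.
Leading byte 0xF2 = 11110010 matches 11110xxx → 4-byte sequence.
Byte 1: 0xF2 = 11110010, payload 010 (3 bits).
Byte 2: 0xAD = 10101101 (10xxxxxx ✓), payload 101101.
Byte 3: 0x8C = 10001100 (10xxxxxx ✓), payload 001100.
Byte 4: 0x94 = 10010100 (10xxxxxx ✓), payload 010100.
Concatenate: 010101101001100010100 = 0xAD314 (21 bits → U+AD314).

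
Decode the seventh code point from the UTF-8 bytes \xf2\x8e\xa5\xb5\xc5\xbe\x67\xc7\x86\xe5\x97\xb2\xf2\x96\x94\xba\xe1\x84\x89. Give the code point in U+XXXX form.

U+1109

Offset 0: leading byte 0xF2 = 11110010 → 4-byte char #1 = F2 8E A5 B5.
Offset 4: leading byte 0xC5 = 11000101 → 2-byte char #2 = C5 BE.
Offset 6: leading byte 0x67 = 01100111 → 1-byte char #3 = 67.
Offset 7: leading byte 0xC7 = 11000111 → 2-byte char #4 = C7 86.
Offset 9: leading byte 0xE5 = 11100101 → 3-byte char #5 = E5 97 B2.
Offset 12: leading byte 0xF2 = 11110010 → 4-byte char #6 = F2 96 94 BA.
Offset 16: leading byte 0xE1 = 11100001 → 3-byte char #7 = E1 84 89.
Leading byte 0xE1 = 11100001 matches 1110xxxx → 3-byte sequence.
Byte 1: 0xE1 = 11100001, payload 0001 (4 bits).
Byte 2: 0x84 = 10000100 (10xxxxxx ✓), payload 000100.
Byte 3: 0x89 = 10001001 (10xxxxxx ✓), payload 001001.
Concatenate: 0001000100001001 = 0x1109 (16 bits → U+1109).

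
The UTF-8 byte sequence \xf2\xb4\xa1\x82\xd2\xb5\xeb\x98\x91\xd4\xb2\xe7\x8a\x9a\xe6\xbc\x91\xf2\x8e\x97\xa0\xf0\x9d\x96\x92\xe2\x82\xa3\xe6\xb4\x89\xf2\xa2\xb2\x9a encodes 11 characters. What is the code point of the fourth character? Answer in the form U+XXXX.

Offset 0: leading byte 0xF2 = 11110010 → 4-byte char #1 = F2 B4 A1 82.
Offset 4: leading byte 0xD2 = 11010010 → 2-byte char #2 = D2 B5.
Offset 6: leading byte 0xEB = 11101011 → 3-byte char #3 = EB 98 91.
Offset 9: leading byte 0xD4 = 11010100 → 2-byte char #4 = D4 B2.
Leading byte 0xD4 = 11010100 matches 110xxxxx → 2-byte sequence.
Byte 1: 0xD4 = 11010100, payload 10100 (5 bits).
Byte 2: 0xB2 = 10110010 (10xxxxxx ✓), payload 110010.
Concatenate: 10100110010 = 0x532 (11 bits → U+0532).

U+0532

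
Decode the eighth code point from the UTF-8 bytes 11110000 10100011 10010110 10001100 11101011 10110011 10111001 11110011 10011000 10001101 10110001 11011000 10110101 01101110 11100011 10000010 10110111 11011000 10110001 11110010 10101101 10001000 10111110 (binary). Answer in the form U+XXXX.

U+AD23E

Offset 0: leading byte 0xF0 = 11110000 → 4-byte char #1 = F0 A3 96 8C.
Offset 4: leading byte 0xEB = 11101011 → 3-byte char #2 = EB B3 B9.
Offset 7: leading byte 0xF3 = 11110011 → 4-byte char #3 = F3 98 8D B1.
Offset 11: leading byte 0xD8 = 11011000 → 2-byte char #4 = D8 B5.
Offset 13: leading byte 0x6E = 01101110 → 1-byte char #5 = 6E.
Offset 14: leading byte 0xE3 = 11100011 → 3-byte char #6 = E3 82 B7.
Offset 17: leading byte 0xD8 = 11011000 → 2-byte char #7 = D8 B1.
Offset 19: leading byte 0xF2 = 11110010 → 4-byte char #8 = F2 AD 88 BE.
Leading byte 0xF2 = 11110010 matches 11110xxx → 4-byte sequence.
Byte 1: 0xF2 = 11110010, payload 010 (3 bits).
Byte 2: 0xAD = 10101101 (10xxxxxx ✓), payload 101101.
Byte 3: 0x88 = 10001000 (10xxxxxx ✓), payload 001000.
Byte 4: 0xBE = 10111110 (10xxxxxx ✓), payload 111110.
Concatenate: 010101101001000111110 = 0xAD23E (21 bits → U+AD23E).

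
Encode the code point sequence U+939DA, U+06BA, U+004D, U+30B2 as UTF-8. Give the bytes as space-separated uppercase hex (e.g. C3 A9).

U+939DA: 4-byte form → F2 93 A7 9A.
U+06BA: 2-byte form → DA BA.
U+004D: 1-byte form → 4D.
U+30B2: 3-byte form → E3 82 B2.
Concatenated (10 bytes): F2 93 A7 9A DA BA 4D E3 82 B2.

F2 93 A7 9A DA BA 4D E3 82 B2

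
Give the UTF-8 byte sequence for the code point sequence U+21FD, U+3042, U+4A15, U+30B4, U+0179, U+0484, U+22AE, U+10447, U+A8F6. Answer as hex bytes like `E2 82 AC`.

U+21FD: 3-byte form → E2 87 BD.
U+3042: 3-byte form → E3 81 82.
U+4A15: 3-byte form → E4 A8 95.
U+30B4: 3-byte form → E3 82 B4.
U+0179: 2-byte form → C5 B9.
U+0484: 2-byte form → D2 84.
U+22AE: 3-byte form → E2 8A AE.
U+10447: 4-byte form → F0 90 91 87.
U+A8F6: 3-byte form → EA A3 B6.
Concatenated (26 bytes): E2 87 BD E3 81 82 E4 A8 95 E3 82 B4 C5 B9 D2 84 E2 8A AE F0 90 91 87 EA A3 B6.

E2 87 BD E3 81 82 E4 A8 95 E3 82 B4 C5 B9 D2 84 E2 8A AE F0 90 91 87 EA A3 B6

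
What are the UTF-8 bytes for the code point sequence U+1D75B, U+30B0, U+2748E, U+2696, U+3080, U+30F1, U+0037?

U+1D75B: 4-byte form → F0 9D 9D 9B.
U+30B0: 3-byte form → E3 82 B0.
U+2748E: 4-byte form → F0 A7 92 8E.
U+2696: 3-byte form → E2 9A 96.
U+3080: 3-byte form → E3 82 80.
U+30F1: 3-byte form → E3 83 B1.
U+0037: 1-byte form → 37.
Concatenated (21 bytes): F0 9D 9D 9B E3 82 B0 F0 A7 92 8E E2 9A 96 E3 82 80 E3 83 B1 37.

F0 9D 9D 9B E3 82 B0 F0 A7 92 8E E2 9A 96 E3 82 80 E3 83 B1 37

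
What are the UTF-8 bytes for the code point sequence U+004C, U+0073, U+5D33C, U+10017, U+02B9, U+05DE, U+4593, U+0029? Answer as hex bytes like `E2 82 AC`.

4C 73 F1 9D 8C BC F0 90 80 97 CA B9 D7 9E E4 96 93 29

U+004C: 1-byte form → 4C.
U+0073: 1-byte form → 73.
U+5D33C: 4-byte form → F1 9D 8C BC.
U+10017: 4-byte form → F0 90 80 97.
U+02B9: 2-byte form → CA B9.
U+05DE: 2-byte form → D7 9E.
U+4593: 3-byte form → E4 96 93.
U+0029: 1-byte form → 29.
Concatenated (18 bytes): 4C 73 F1 9D 8C BC F0 90 80 97 CA B9 D7 9E E4 96 93 29.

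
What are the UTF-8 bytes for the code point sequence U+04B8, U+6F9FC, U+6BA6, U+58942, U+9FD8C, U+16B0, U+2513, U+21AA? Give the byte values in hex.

D2 B8 F1 AF A7 BC E6 AE A6 F1 98 A5 82 F2 9F B6 8C E1 9A B0 E2 94 93 E2 86 AA

U+04B8: 2-byte form → D2 B8.
U+6F9FC: 4-byte form → F1 AF A7 BC.
U+6BA6: 3-byte form → E6 AE A6.
U+58942: 4-byte form → F1 98 A5 82.
U+9FD8C: 4-byte form → F2 9F B6 8C.
U+16B0: 3-byte form → E1 9A B0.
U+2513: 3-byte form → E2 94 93.
U+21AA: 3-byte form → E2 86 AA.
Concatenated (26 bytes): D2 B8 F1 AF A7 BC E6 AE A6 F1 98 A5 82 F2 9F B6 8C E1 9A B0 E2 94 93 E2 86 AA.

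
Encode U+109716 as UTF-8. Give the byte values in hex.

U+109716 = 0x109716 = 1087254 decimal. In range U+10000–U+10FFFF → 4-byte form: 11110xxx 10xxxxxx 10xxxxxx 10xxxxxx.
Binary (21 bits): 100001001011100010110.
Split 3+6+6+6: 100 | 001001 | 011100 | 010110.
Byte 1: 11110100 = 0xF4.
Byte 2: 10001001 = 0x89.
Byte 3: 10011100 = 0x9C.
Byte 4: 10010110 = 0x96.

F4 89 9C 96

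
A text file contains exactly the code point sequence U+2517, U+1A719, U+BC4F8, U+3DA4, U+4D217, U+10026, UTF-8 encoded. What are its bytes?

E2 94 97 F0 9A 9C 99 F2 BC 93 B8 E3 B6 A4 F1 8D 88 97 F0 90 80 A6

U+2517: 3-byte form → E2 94 97.
U+1A719: 4-byte form → F0 9A 9C 99.
U+BC4F8: 4-byte form → F2 BC 93 B8.
U+3DA4: 3-byte form → E3 B6 A4.
U+4D217: 4-byte form → F1 8D 88 97.
U+10026: 4-byte form → F0 90 80 A6.
Concatenated (22 bytes): E2 94 97 F0 9A 9C 99 F2 BC 93 B8 E3 B6 A4 F1 8D 88 97 F0 90 80 A6.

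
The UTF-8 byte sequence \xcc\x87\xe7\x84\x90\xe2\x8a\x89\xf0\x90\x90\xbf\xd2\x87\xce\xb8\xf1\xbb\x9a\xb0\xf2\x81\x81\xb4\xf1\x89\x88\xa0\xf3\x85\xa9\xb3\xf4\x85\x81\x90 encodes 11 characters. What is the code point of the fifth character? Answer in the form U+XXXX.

Offset 0: leading byte 0xCC = 11001100 → 2-byte char #1 = CC 87.
Offset 2: leading byte 0xE7 = 11100111 → 3-byte char #2 = E7 84 90.
Offset 5: leading byte 0xE2 = 11100010 → 3-byte char #3 = E2 8A 89.
Offset 8: leading byte 0xF0 = 11110000 → 4-byte char #4 = F0 90 90 BF.
Offset 12: leading byte 0xD2 = 11010010 → 2-byte char #5 = D2 87.
Leading byte 0xD2 = 11010010 matches 110xxxxx → 2-byte sequence.
Byte 1: 0xD2 = 11010010, payload 10010 (5 bits).
Byte 2: 0x87 = 10000111 (10xxxxxx ✓), payload 000111.
Concatenate: 10010000111 = 0x487 (11 bits → U+0487).

U+0487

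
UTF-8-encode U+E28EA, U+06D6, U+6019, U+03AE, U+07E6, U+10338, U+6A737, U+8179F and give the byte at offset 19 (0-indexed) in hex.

0x9C

U+E28EA → 4-byte form F3 A2 A3 AA at offsets 0–3.
U+06D6 → 2-byte form DB 96 at offsets 4–5.
U+6019 → 3-byte form E6 80 99 at offsets 6–8.
U+03AE → 2-byte form CE AE at offsets 9–10.
U+07E6 → 2-byte form DF A6 at offsets 11–12.
U+10338 → 4-byte form F0 90 8C B8 at offsets 13–16.
U+6A737 → 4-byte form F1 AA 9C B7 at offsets 17–20.
Offset 19 falls in char 7's range; it's byte 3 of F1 AA 9C B7 = 0x9C.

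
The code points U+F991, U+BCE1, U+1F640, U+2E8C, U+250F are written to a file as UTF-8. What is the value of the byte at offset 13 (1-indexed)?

0x8C

1-indexed offset 13 is 0-indexed offset 12.
U+F991 → 3-byte form EF A6 91 at offsets 0–2.
U+BCE1 → 3-byte form EB B3 A1 at offsets 3–5.
U+1F640 → 4-byte form F0 9F 99 80 at offsets 6–9.
U+2E8C → 3-byte form E2 BA 8C at offsets 10–12.
Offset 12 falls in char 4's range; it's byte 3 of E2 BA 8C = 0x8C.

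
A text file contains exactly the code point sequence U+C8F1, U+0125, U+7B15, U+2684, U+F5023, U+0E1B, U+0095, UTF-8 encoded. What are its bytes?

EC A3 B1 C4 A5 E7 AC 95 E2 9A 84 F3 B5 80 A3 E0 B8 9B C2 95

U+C8F1: 3-byte form → EC A3 B1.
U+0125: 2-byte form → C4 A5.
U+7B15: 3-byte form → E7 AC 95.
U+2684: 3-byte form → E2 9A 84.
U+F5023: 4-byte form → F3 B5 80 A3.
U+0E1B: 3-byte form → E0 B8 9B.
U+0095: 2-byte form → C2 95.
Concatenated (20 bytes): EC A3 B1 C4 A5 E7 AC 95 E2 9A 84 F3 B5 80 A3 E0 B8 9B C2 95.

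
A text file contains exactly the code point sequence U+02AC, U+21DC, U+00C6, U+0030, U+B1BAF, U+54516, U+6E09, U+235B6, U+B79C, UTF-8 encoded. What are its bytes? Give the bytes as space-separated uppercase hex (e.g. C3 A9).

U+02AC: 2-byte form → CA AC.
U+21DC: 3-byte form → E2 87 9C.
U+00C6: 2-byte form → C3 86.
U+0030: 1-byte form → 30.
U+B1BAF: 4-byte form → F2 B1 AE AF.
U+54516: 4-byte form → F1 94 94 96.
U+6E09: 3-byte form → E6 B8 89.
U+235B6: 4-byte form → F0 A3 96 B6.
U+B79C: 3-byte form → EB 9E 9C.
Concatenated (26 bytes): CA AC E2 87 9C C3 86 30 F2 B1 AE AF F1 94 94 96 E6 B8 89 F0 A3 96 B6 EB 9E 9C.

CA AC E2 87 9C C3 86 30 F2 B1 AE AF F1 94 94 96 E6 B8 89 F0 A3 96 B6 EB 9E 9C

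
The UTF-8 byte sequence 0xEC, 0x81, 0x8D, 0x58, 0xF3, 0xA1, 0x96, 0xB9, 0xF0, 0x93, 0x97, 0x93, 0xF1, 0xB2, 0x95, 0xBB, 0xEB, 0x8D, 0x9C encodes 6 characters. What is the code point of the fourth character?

Offset 0: leading byte 0xEC = 11101100 → 3-byte char #1 = EC 81 8D.
Offset 3: leading byte 0x58 = 01011000 → 1-byte char #2 = 58.
Offset 4: leading byte 0xF3 = 11110011 → 4-byte char #3 = F3 A1 96 B9.
Offset 8: leading byte 0xF0 = 11110000 → 4-byte char #4 = F0 93 97 93.
Leading byte 0xF0 = 11110000 matches 11110xxx → 4-byte sequence.
Byte 1: 0xF0 = 11110000, payload 000 (3 bits).
Byte 2: 0x93 = 10010011 (10xxxxxx ✓), payload 010011.
Byte 3: 0x97 = 10010111 (10xxxxxx ✓), payload 010111.
Byte 4: 0x93 = 10010011 (10xxxxxx ✓), payload 010011.
Concatenate: 000010011010111010011 = 0x135D3 (21 bits → U+135D3).

U+135D3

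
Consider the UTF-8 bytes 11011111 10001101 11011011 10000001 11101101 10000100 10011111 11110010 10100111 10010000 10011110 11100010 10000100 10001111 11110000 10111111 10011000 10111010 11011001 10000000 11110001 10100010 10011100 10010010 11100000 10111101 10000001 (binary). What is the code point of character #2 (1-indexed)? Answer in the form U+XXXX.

Offset 0: leading byte 0xDF = 11011111 → 2-byte char #1 = DF 8D.
Offset 2: leading byte 0xDB = 11011011 → 2-byte char #2 = DB 81.
Leading byte 0xDB = 11011011 matches 110xxxxx → 2-byte sequence.
Byte 1: 0xDB = 11011011, payload 11011 (5 bits).
Byte 2: 0x81 = 10000001 (10xxxxxx ✓), payload 000001.
Concatenate: 11011000001 = 0x6C1 (11 bits → U+06C1).

U+06C1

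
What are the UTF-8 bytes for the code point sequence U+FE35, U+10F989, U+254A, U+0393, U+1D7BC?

U+FE35: 3-byte form → EF B8 B5.
U+10F989: 4-byte form → F4 8F A6 89.
U+254A: 3-byte form → E2 95 8A.
U+0393: 2-byte form → CE 93.
U+1D7BC: 4-byte form → F0 9D 9E BC.
Concatenated (16 bytes): EF B8 B5 F4 8F A6 89 E2 95 8A CE 93 F0 9D 9E BC.

EF B8 B5 F4 8F A6 89 E2 95 8A CE 93 F0 9D 9E BC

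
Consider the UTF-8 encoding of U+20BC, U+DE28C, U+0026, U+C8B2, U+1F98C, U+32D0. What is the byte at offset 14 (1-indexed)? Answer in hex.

0xA6

1-indexed offset 14 is 0-indexed offset 13.
U+20BC → 3-byte form E2 82 BC at offsets 0–2.
U+DE28C → 4-byte form F3 9E 8A 8C at offsets 3–6.
U+0026 → 1-byte form 26 at offsets 7–7.
U+C8B2 → 3-byte form EC A2 B2 at offsets 8–10.
U+1F98C → 4-byte form F0 9F A6 8C at offsets 11–14.
Offset 13 falls in char 5's range; it's byte 3 of F0 9F A6 8C = 0xA6.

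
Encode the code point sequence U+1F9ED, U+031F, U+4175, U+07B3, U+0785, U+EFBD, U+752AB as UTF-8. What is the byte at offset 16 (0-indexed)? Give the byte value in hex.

U+1F9ED → 4-byte form F0 9F A7 AD at offsets 0–3.
U+031F → 2-byte form CC 9F at offsets 4–5.
U+4175 → 3-byte form E4 85 B5 at offsets 6–8.
U+07B3 → 2-byte form DE B3 at offsets 9–10.
U+0785 → 2-byte form DE 85 at offsets 11–12.
U+EFBD → 3-byte form EE BE BD at offsets 13–15.
U+752AB → 4-byte form F1 B5 8A AB at offsets 16–19.
Offset 16 falls in char 7's range; it's byte 1 of F1 B5 8A AB = 0xF1.

0xF1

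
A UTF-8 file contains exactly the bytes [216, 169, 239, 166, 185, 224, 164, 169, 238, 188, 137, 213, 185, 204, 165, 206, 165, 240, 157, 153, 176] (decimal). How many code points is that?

8

Byte at offset 0: 0xD8 = 11011000 → 2-byte char (#1). Advance 2.
Byte at offset 2: 0xEF = 11101111 → 3-byte char (#2). Advance 3.
Byte at offset 5: 0xE0 = 11100000 → 3-byte char (#3). Advance 3.
Byte at offset 8: 0xEE = 11101110 → 3-byte char (#4). Advance 3.
Byte at offset 11: 0xD5 = 11010101 → 2-byte char (#5). Advance 2.
Byte at offset 13: 0xCC = 11001100 → 2-byte char (#6). Advance 2.
Byte at offset 15: 0xCE = 11001110 → 2-byte char (#7). Advance 2.
Byte at offset 17: 0xF0 = 11110000 → 4-byte char (#8). Advance 4.
Reached end at offset 21 after 8 code points.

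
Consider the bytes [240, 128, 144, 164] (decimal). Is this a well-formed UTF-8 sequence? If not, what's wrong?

invalid (overlong encoding)

Leading byte 0xF0 = 11110000 → 4-byte form.
Continuation bytes all match 10xxxxxx. Payload decodes to 0x424.
But 0x424 < 0x10000, the minimum for a 4-byte sequence — this is an overlong encoding.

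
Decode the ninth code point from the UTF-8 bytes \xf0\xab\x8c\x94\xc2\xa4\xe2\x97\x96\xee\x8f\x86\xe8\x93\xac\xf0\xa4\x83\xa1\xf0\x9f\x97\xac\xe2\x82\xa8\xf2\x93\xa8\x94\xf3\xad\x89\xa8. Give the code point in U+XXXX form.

U+93A14

Offset 0: leading byte 0xF0 = 11110000 → 4-byte char #1 = F0 AB 8C 94.
Offset 4: leading byte 0xC2 = 11000010 → 2-byte char #2 = C2 A4.
Offset 6: leading byte 0xE2 = 11100010 → 3-byte char #3 = E2 97 96.
Offset 9: leading byte 0xEE = 11101110 → 3-byte char #4 = EE 8F 86.
Offset 12: leading byte 0xE8 = 11101000 → 3-byte char #5 = E8 93 AC.
Offset 15: leading byte 0xF0 = 11110000 → 4-byte char #6 = F0 A4 83 A1.
Offset 19: leading byte 0xF0 = 11110000 → 4-byte char #7 = F0 9F 97 AC.
Offset 23: leading byte 0xE2 = 11100010 → 3-byte char #8 = E2 82 A8.
Offset 26: leading byte 0xF2 = 11110010 → 4-byte char #9 = F2 93 A8 94.
Leading byte 0xF2 = 11110010 matches 11110xxx → 4-byte sequence.
Byte 1: 0xF2 = 11110010, payload 010 (3 bits).
Byte 2: 0x93 = 10010011 (10xxxxxx ✓), payload 010011.
Byte 3: 0xA8 = 10101000 (10xxxxxx ✓), payload 101000.
Byte 4: 0x94 = 10010100 (10xxxxxx ✓), payload 010100.
Concatenate: 010010011101000010100 = 0x93A14 (21 bits → U+93A14).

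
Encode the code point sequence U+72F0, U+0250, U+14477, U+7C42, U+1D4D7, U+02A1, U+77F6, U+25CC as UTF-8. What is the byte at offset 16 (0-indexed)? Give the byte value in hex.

U+72F0 → 3-byte form E7 8B B0 at offsets 0–2.
U+0250 → 2-byte form C9 90 at offsets 3–4.
U+14477 → 4-byte form F0 94 91 B7 at offsets 5–8.
U+7C42 → 3-byte form E7 B1 82 at offsets 9–11.
U+1D4D7 → 4-byte form F0 9D 93 97 at offsets 12–15.
U+02A1 → 2-byte form CA A1 at offsets 16–17.
Offset 16 falls in char 6's range; it's byte 1 of CA A1 = 0xCA.

0xCA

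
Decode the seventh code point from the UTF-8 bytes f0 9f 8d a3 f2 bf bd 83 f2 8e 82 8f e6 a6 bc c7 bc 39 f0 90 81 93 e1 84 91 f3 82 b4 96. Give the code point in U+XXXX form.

Offset 0: leading byte 0xF0 = 11110000 → 4-byte char #1 = F0 9F 8D A3.
Offset 4: leading byte 0xF2 = 11110010 → 4-byte char #2 = F2 BF BD 83.
Offset 8: leading byte 0xF2 = 11110010 → 4-byte char #3 = F2 8E 82 8F.
Offset 12: leading byte 0xE6 = 11100110 → 3-byte char #4 = E6 A6 BC.
Offset 15: leading byte 0xC7 = 11000111 → 2-byte char #5 = C7 BC.
Offset 17: leading byte 0x39 = 00111001 → 1-byte char #6 = 39.
Offset 18: leading byte 0xF0 = 11110000 → 4-byte char #7 = F0 90 81 93.
Leading byte 0xF0 = 11110000 matches 11110xxx → 4-byte sequence.
Byte 1: 0xF0 = 11110000, payload 000 (3 bits).
Byte 2: 0x90 = 10010000 (10xxxxxx ✓), payload 010000.
Byte 3: 0x81 = 10000001 (10xxxxxx ✓), payload 000001.
Byte 4: 0x93 = 10010011 (10xxxxxx ✓), payload 010011.
Concatenate: 000010000000001010011 = 0x10053 (21 bits → U+10053).

U+10053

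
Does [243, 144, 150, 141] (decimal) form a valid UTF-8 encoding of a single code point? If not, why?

valid

Leading byte 0xF3 = 11110011 → 4-byte form.
Continuation bytes 0x90=10010000, 0x96=10010110, 0x8D=10001101 all match 10xxxxxx.
Decoded value 0xD058D is ≥ 0x10000 (shortest form) and not a surrogate.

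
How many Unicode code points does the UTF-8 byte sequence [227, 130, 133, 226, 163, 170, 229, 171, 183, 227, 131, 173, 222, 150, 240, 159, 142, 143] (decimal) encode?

6

Byte at offset 0: 0xE3 = 11100011 → 3-byte char (#1). Advance 3.
Byte at offset 3: 0xE2 = 11100010 → 3-byte char (#2). Advance 3.
Byte at offset 6: 0xE5 = 11100101 → 3-byte char (#3). Advance 3.
Byte at offset 9: 0xE3 = 11100011 → 3-byte char (#4). Advance 3.
Byte at offset 12: 0xDE = 11011110 → 2-byte char (#5). Advance 2.
Byte at offset 14: 0xF0 = 11110000 → 4-byte char (#6). Advance 4.
Reached end at offset 18 after 6 code points.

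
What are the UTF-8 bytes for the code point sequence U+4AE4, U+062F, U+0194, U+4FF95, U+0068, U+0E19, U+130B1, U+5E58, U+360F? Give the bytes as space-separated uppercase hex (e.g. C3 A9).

E4 AB A4 D8 AF C6 94 F1 8F BE 95 68 E0 B8 99 F0 93 82 B1 E5 B9 98 E3 98 8F

U+4AE4: 3-byte form → E4 AB A4.
U+062F: 2-byte form → D8 AF.
U+0194: 2-byte form → C6 94.
U+4FF95: 4-byte form → F1 8F BE 95.
U+0068: 1-byte form → 68.
U+0E19: 3-byte form → E0 B8 99.
U+130B1: 4-byte form → F0 93 82 B1.
U+5E58: 3-byte form → E5 B9 98.
U+360F: 3-byte form → E3 98 8F.
Concatenated (25 bytes): E4 AB A4 D8 AF C6 94 F1 8F BE 95 68 E0 B8 99 F0 93 82 B1 E5 B9 98 E3 98 8F.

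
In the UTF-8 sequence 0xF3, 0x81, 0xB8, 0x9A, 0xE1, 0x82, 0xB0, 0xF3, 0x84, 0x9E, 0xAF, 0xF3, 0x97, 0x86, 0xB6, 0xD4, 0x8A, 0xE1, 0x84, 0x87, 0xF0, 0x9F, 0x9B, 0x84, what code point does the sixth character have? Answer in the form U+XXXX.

Offset 0: leading byte 0xF3 = 11110011 → 4-byte char #1 = F3 81 B8 9A.
Offset 4: leading byte 0xE1 = 11100001 → 3-byte char #2 = E1 82 B0.
Offset 7: leading byte 0xF3 = 11110011 → 4-byte char #3 = F3 84 9E AF.
Offset 11: leading byte 0xF3 = 11110011 → 4-byte char #4 = F3 97 86 B6.
Offset 15: leading byte 0xD4 = 11010100 → 2-byte char #5 = D4 8A.
Offset 17: leading byte 0xE1 = 11100001 → 3-byte char #6 = E1 84 87.
Leading byte 0xE1 = 11100001 matches 1110xxxx → 3-byte sequence.
Byte 1: 0xE1 = 11100001, payload 0001 (4 bits).
Byte 2: 0x84 = 10000100 (10xxxxxx ✓), payload 000100.
Byte 3: 0x87 = 10000111 (10xxxxxx ✓), payload 000111.
Concatenate: 0001000100000111 = 0x1107 (16 bits → U+1107).

U+1107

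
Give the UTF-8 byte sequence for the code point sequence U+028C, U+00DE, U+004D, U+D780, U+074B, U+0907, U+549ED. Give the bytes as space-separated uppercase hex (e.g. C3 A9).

CA 8C C3 9E 4D ED 9E 80 DD 8B E0 A4 87 F1 94 A7 AD

U+028C: 2-byte form → CA 8C.
U+00DE: 2-byte form → C3 9E.
U+004D: 1-byte form → 4D.
U+D780: 3-byte form → ED 9E 80.
U+074B: 2-byte form → DD 8B.
U+0907: 3-byte form → E0 A4 87.
U+549ED: 4-byte form → F1 94 A7 AD.
Concatenated (17 bytes): CA 8C C3 9E 4D ED 9E 80 DD 8B E0 A4 87 F1 94 A7 AD.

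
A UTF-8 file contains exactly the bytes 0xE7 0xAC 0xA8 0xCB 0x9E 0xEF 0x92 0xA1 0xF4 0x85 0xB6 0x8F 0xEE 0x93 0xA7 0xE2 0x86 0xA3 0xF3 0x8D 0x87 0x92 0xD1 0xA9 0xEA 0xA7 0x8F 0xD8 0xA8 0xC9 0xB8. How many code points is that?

11

Byte at offset 0: 0xE7 = 11100111 → 3-byte char (#1). Advance 3.
Byte at offset 3: 0xCB = 11001011 → 2-byte char (#2). Advance 2.
Byte at offset 5: 0xEF = 11101111 → 3-byte char (#3). Advance 3.
Byte at offset 8: 0xF4 = 11110100 → 4-byte char (#4). Advance 4.
Byte at offset 12: 0xEE = 11101110 → 3-byte char (#5). Advance 3.
Byte at offset 15: 0xE2 = 11100010 → 3-byte char (#6). Advance 3.
Byte at offset 18: 0xF3 = 11110011 → 4-byte char (#7). Advance 4.
Byte at offset 22: 0xD1 = 11010001 → 2-byte char (#8). Advance 2.
Byte at offset 24: 0xEA = 11101010 → 3-byte char (#9). Advance 3.
Byte at offset 27: 0xD8 = 11011000 → 2-byte char (#10). Advance 2.
Byte at offset 29: 0xC9 = 11001001 → 2-byte char (#11). Advance 2.
Reached end at offset 31 after 11 code points.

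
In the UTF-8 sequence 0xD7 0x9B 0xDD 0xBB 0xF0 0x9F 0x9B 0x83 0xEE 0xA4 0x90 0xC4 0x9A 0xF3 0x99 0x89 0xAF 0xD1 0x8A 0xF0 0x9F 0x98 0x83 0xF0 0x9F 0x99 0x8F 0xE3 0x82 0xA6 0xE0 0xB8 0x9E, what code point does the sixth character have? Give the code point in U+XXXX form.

U+D926F

Offset 0: leading byte 0xD7 = 11010111 → 2-byte char #1 = D7 9B.
Offset 2: leading byte 0xDD = 11011101 → 2-byte char #2 = DD BB.
Offset 4: leading byte 0xF0 = 11110000 → 4-byte char #3 = F0 9F 9B 83.
Offset 8: leading byte 0xEE = 11101110 → 3-byte char #4 = EE A4 90.
Offset 11: leading byte 0xC4 = 11000100 → 2-byte char #5 = C4 9A.
Offset 13: leading byte 0xF3 = 11110011 → 4-byte char #6 = F3 99 89 AF.
Leading byte 0xF3 = 11110011 matches 11110xxx → 4-byte sequence.
Byte 1: 0xF3 = 11110011, payload 011 (3 bits).
Byte 2: 0x99 = 10011001 (10xxxxxx ✓), payload 011001.
Byte 3: 0x89 = 10001001 (10xxxxxx ✓), payload 001001.
Byte 4: 0xAF = 10101111 (10xxxxxx ✓), payload 101111.
Concatenate: 011011001001001101111 = 0xD926F (21 bits → U+D926F).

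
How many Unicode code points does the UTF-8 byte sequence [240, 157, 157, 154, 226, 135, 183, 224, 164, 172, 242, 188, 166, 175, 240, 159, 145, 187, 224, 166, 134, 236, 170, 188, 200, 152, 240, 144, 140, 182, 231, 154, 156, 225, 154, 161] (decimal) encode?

11

Byte at offset 0: 0xF0 = 11110000 → 4-byte char (#1). Advance 4.
Byte at offset 4: 0xE2 = 11100010 → 3-byte char (#2). Advance 3.
Byte at offset 7: 0xE0 = 11100000 → 3-byte char (#3). Advance 3.
Byte at offset 10: 0xF2 = 11110010 → 4-byte char (#4). Advance 4.
Byte at offset 14: 0xF0 = 11110000 → 4-byte char (#5). Advance 4.
Byte at offset 18: 0xE0 = 11100000 → 3-byte char (#6). Advance 3.
Byte at offset 21: 0xEC = 11101100 → 3-byte char (#7). Advance 3.
Byte at offset 24: 0xC8 = 11001000 → 2-byte char (#8). Advance 2.
Byte at offset 26: 0xF0 = 11110000 → 4-byte char (#9). Advance 4.
Byte at offset 30: 0xE7 = 11100111 → 3-byte char (#10). Advance 3.
Byte at offset 33: 0xE1 = 11100001 → 3-byte char (#11). Advance 3.
Reached end at offset 36 after 11 code points.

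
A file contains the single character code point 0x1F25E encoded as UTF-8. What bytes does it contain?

U+1F25E = 0x1F25E = 127582 decimal. In range U+10000–U+10FFFF → 4-byte form: 11110xxx 10xxxxxx 10xxxxxx 10xxxxxx.
Binary (21 bits): 000011111001001011110.
Split 3+6+6+6: 000 | 011111 | 001001 | 011110.
Byte 1: 11110000 = 0xF0.
Byte 2: 10011111 = 0x9F.
Byte 3: 10001001 = 0x89.
Byte 4: 10011110 = 0x9E.

F0 9F 89 9E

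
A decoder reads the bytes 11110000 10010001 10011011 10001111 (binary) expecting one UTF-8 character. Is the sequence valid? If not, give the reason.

valid

Leading byte 0xF0 = 11110000 → 4-byte form.
Continuation bytes 0x91=10010001, 0x9B=10011011, 0x8F=10001111 all match 10xxxxxx.
Decoded value 0x116CF is ≥ 0x10000 (shortest form) and not a surrogate.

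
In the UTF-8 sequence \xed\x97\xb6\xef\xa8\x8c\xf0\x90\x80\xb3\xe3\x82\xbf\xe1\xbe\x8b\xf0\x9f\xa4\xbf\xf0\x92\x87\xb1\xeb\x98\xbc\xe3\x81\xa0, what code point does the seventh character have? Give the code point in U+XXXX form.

U+121F1

Offset 0: leading byte 0xED = 11101101 → 3-byte char #1 = ED 97 B6.
Offset 3: leading byte 0xEF = 11101111 → 3-byte char #2 = EF A8 8C.
Offset 6: leading byte 0xF0 = 11110000 → 4-byte char #3 = F0 90 80 B3.
Offset 10: leading byte 0xE3 = 11100011 → 3-byte char #4 = E3 82 BF.
Offset 13: leading byte 0xE1 = 11100001 → 3-byte char #5 = E1 BE 8B.
Offset 16: leading byte 0xF0 = 11110000 → 4-byte char #6 = F0 9F A4 BF.
Offset 20: leading byte 0xF0 = 11110000 → 4-byte char #7 = F0 92 87 B1.
Leading byte 0xF0 = 11110000 matches 11110xxx → 4-byte sequence.
Byte 1: 0xF0 = 11110000, payload 000 (3 bits).
Byte 2: 0x92 = 10010010 (10xxxxxx ✓), payload 010010.
Byte 3: 0x87 = 10000111 (10xxxxxx ✓), payload 000111.
Byte 4: 0xB1 = 10110001 (10xxxxxx ✓), payload 110001.
Concatenate: 000010010000111110001 = 0x121F1 (21 bits → U+121F1).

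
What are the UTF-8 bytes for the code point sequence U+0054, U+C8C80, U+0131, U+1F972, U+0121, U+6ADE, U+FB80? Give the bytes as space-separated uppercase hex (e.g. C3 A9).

U+0054: 1-byte form → 54.
U+C8C80: 4-byte form → F3 88 B2 80.
U+0131: 2-byte form → C4 B1.
U+1F972: 4-byte form → F0 9F A5 B2.
U+0121: 2-byte form → C4 A1.
U+6ADE: 3-byte form → E6 AB 9E.
U+FB80: 3-byte form → EF AE 80.
Concatenated (19 bytes): 54 F3 88 B2 80 C4 B1 F0 9F A5 B2 C4 A1 E6 AB 9E EF AE 80.

54 F3 88 B2 80 C4 B1 F0 9F A5 B2 C4 A1 E6 AB 9E EF AE 80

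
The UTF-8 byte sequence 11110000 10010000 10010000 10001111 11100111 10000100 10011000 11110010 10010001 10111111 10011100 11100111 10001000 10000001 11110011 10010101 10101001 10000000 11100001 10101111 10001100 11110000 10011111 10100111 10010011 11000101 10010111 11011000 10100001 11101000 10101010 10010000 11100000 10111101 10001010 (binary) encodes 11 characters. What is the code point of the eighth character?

Offset 0: leading byte 0xF0 = 11110000 → 4-byte char #1 = F0 90 90 8F.
Offset 4: leading byte 0xE7 = 11100111 → 3-byte char #2 = E7 84 98.
Offset 7: leading byte 0xF2 = 11110010 → 4-byte char #3 = F2 91 BF 9C.
Offset 11: leading byte 0xE7 = 11100111 → 3-byte char #4 = E7 88 81.
Offset 14: leading byte 0xF3 = 11110011 → 4-byte char #5 = F3 95 A9 80.
Offset 18: leading byte 0xE1 = 11100001 → 3-byte char #6 = E1 AF 8C.
Offset 21: leading byte 0xF0 = 11110000 → 4-byte char #7 = F0 9F A7 93.
Offset 25: leading byte 0xC5 = 11000101 → 2-byte char #8 = C5 97.
Leading byte 0xC5 = 11000101 matches 110xxxxx → 2-byte sequence.
Byte 1: 0xC5 = 11000101, payload 00101 (5 bits).
Byte 2: 0x97 = 10010111 (10xxxxxx ✓), payload 010111.
Concatenate: 00101010111 = 0x157 (11 bits → U+0157).

U+0157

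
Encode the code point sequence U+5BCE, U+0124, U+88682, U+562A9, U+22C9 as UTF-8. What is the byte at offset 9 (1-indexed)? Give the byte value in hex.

1-indexed offset 9 is 0-indexed offset 8.
U+5BCE → 3-byte form E5 AF 8E at offsets 0–2.
U+0124 → 2-byte form C4 A4 at offsets 3–4.
U+88682 → 4-byte form F2 88 9A 82 at offsets 5–8.
Offset 8 falls in char 3's range; it's byte 4 of F2 88 9A 82 = 0x82.

0x82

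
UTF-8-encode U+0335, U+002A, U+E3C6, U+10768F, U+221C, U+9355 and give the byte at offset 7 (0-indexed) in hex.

0x87

U+0335 → 2-byte form CC B5 at offsets 0–1.
U+002A → 1-byte form 2A at offsets 2–2.
U+E3C6 → 3-byte form EE 8F 86 at offsets 3–5.
U+10768F → 4-byte form F4 87 9A 8F at offsets 6–9.
Offset 7 falls in char 4's range; it's byte 2 of F4 87 9A 8F = 0x87.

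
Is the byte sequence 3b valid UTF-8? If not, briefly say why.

valid

Leading byte 0x3B = 00111011 → 1-byte form.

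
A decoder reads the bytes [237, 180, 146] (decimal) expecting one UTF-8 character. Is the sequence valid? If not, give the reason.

invalid (encodes a surrogate (U+D800–U+DFFF))

Structurally a 3-byte sequence; payload = 0xDD12.
But 0xDD12 is in U+D800–U+DFFF, the surrogate range. Surrogates are not Unicode scalar values and are forbidden in UTF-8.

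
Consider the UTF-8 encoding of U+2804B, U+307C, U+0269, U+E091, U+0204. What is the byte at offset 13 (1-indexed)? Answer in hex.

1-indexed offset 13 is 0-indexed offset 12.
U+2804B → 4-byte form F0 A8 81 8B at offsets 0–3.
U+307C → 3-byte form E3 81 BC at offsets 4–6.
U+0269 → 2-byte form C9 A9 at offsets 7–8.
U+E091 → 3-byte form EE 82 91 at offsets 9–11.
U+0204 → 2-byte form C8 84 at offsets 12–13.
Offset 12 falls in char 5's range; it's byte 1 of C8 84 = 0xC8.

0xC8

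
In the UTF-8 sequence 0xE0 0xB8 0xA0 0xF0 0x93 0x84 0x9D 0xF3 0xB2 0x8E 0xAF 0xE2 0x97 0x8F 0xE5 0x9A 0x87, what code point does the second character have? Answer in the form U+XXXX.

Offset 0: leading byte 0xE0 = 11100000 → 3-byte char #1 = E0 B8 A0.
Offset 3: leading byte 0xF0 = 11110000 → 4-byte char #2 = F0 93 84 9D.
Leading byte 0xF0 = 11110000 matches 11110xxx → 4-byte sequence.
Byte 1: 0xF0 = 11110000, payload 000 (3 bits).
Byte 2: 0x93 = 10010011 (10xxxxxx ✓), payload 010011.
Byte 3: 0x84 = 10000100 (10xxxxxx ✓), payload 000100.
Byte 4: 0x9D = 10011101 (10xxxxxx ✓), payload 011101.
Concatenate: 000010011000100011101 = 0x1311D (21 bits → U+1311D).

U+1311D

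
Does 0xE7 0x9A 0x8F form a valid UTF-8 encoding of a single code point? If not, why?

valid

Leading byte 0xE7 = 11100111 → 3-byte form.
Continuation bytes 0x9A=10011010, 0x8F=10001111 all match 10xxxxxx.
Decoded value 0x768F is ≥ 0x800 (shortest form) and not a surrogate.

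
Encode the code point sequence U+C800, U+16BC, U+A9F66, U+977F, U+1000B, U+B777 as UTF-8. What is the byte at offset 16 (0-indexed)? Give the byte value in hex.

U+C800 → 3-byte form EC A0 80 at offsets 0–2.
U+16BC → 3-byte form E1 9A BC at offsets 3–5.
U+A9F66 → 4-byte form F2 A9 BD A6 at offsets 6–9.
U+977F → 3-byte form E9 9D BF at offsets 10–12.
U+1000B → 4-byte form F0 90 80 8B at offsets 13–16.
Offset 16 falls in char 5's range; it's byte 4 of F0 90 80 8B = 0x8B.

0x8B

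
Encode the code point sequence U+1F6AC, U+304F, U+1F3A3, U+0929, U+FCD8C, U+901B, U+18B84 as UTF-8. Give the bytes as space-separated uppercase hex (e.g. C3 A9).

F0 9F 9A AC E3 81 8F F0 9F 8E A3 E0 A4 A9 F3 BC B6 8C E9 80 9B F0 98 AE 84

U+1F6AC: 4-byte form → F0 9F 9A AC.
U+304F: 3-byte form → E3 81 8F.
U+1F3A3: 4-byte form → F0 9F 8E A3.
U+0929: 3-byte form → E0 A4 A9.
U+FCD8C: 4-byte form → F3 BC B6 8C.
U+901B: 3-byte form → E9 80 9B.
U+18B84: 4-byte form → F0 98 AE 84.
Concatenated (25 bytes): F0 9F 9A AC E3 81 8F F0 9F 8E A3 E0 A4 A9 F3 BC B6 8C E9 80 9B F0 98 AE 84.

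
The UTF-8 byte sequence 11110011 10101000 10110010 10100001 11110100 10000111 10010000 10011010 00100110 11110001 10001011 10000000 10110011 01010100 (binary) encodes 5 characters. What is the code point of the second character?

U+10741A

Offset 0: leading byte 0xF3 = 11110011 → 4-byte char #1 = F3 A8 B2 A1.
Offset 4: leading byte 0xF4 = 11110100 → 4-byte char #2 = F4 87 90 9A.
Leading byte 0xF4 = 11110100 matches 11110xxx → 4-byte sequence.
Byte 1: 0xF4 = 11110100, payload 100 (3 bits).
Byte 2: 0x87 = 10000111 (10xxxxxx ✓), payload 000111.
Byte 3: 0x90 = 10010000 (10xxxxxx ✓), payload 010000.
Byte 4: 0x9A = 10011010 (10xxxxxx ✓), payload 011010.
Concatenate: 100000111010000011010 = 0x10741A (21 bits → U+10741A).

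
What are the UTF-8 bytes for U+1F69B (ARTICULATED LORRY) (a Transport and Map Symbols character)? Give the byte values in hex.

U+1F69B = 0x1F69B = 128667 decimal. In range U+10000–U+10FFFF → 4-byte form: 11110xxx 10xxxxxx 10xxxxxx 10xxxxxx.
Binary (21 bits): 000011111011010011011.
Split 3+6+6+6: 000 | 011111 | 011010 | 011011.
Byte 1: 11110000 = 0xF0.
Byte 2: 10011111 = 0x9F.
Byte 3: 10011010 = 0x9A.
Byte 4: 10011011 = 0x9B.

F0 9F 9A 9B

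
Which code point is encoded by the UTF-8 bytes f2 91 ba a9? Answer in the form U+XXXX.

U+91EA9

Leading byte 0xF2 = 11110010 matches 11110xxx → 4-byte sequence.
Byte 1: 0xF2 = 11110010, payload 010 (3 bits).
Byte 2: 0x91 = 10010001 (10xxxxxx ✓), payload 010001.
Byte 3: 0xBA = 10111010 (10xxxxxx ✓), payload 111010.
Byte 4: 0xA9 = 10101001 (10xxxxxx ✓), payload 101001.
Concatenate: 010010001111010101001 = 0x91EA9 (21 bits → U+91EA9).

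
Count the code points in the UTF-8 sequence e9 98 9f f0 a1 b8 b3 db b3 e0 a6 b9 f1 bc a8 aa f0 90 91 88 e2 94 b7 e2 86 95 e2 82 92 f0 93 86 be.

Byte at offset 0: 0xE9 = 11101001 → 3-byte char (#1). Advance 3.
Byte at offset 3: 0xF0 = 11110000 → 4-byte char (#2). Advance 4.
Byte at offset 7: 0xDB = 11011011 → 2-byte char (#3). Advance 2.
Byte at offset 9: 0xE0 = 11100000 → 3-byte char (#4). Advance 3.
Byte at offset 12: 0xF1 = 11110001 → 4-byte char (#5). Advance 4.
Byte at offset 16: 0xF0 = 11110000 → 4-byte char (#6). Advance 4.
Byte at offset 20: 0xE2 = 11100010 → 3-byte char (#7). Advance 3.
Byte at offset 23: 0xE2 = 11100010 → 3-byte char (#8). Advance 3.
Byte at offset 26: 0xE2 = 11100010 → 3-byte char (#9). Advance 3.
Byte at offset 29: 0xF0 = 11110000 → 4-byte char (#10). Advance 4.
Reached end at offset 33 after 10 code points.

10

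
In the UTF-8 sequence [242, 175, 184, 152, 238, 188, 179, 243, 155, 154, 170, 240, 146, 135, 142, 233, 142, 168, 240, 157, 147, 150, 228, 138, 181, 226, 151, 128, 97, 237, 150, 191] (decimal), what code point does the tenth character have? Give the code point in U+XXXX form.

Offset 0: leading byte 0xF2 = 11110010 → 4-byte char #1 = F2 AF B8 98.
Offset 4: leading byte 0xEE = 11101110 → 3-byte char #2 = EE BC B3.
Offset 7: leading byte 0xF3 = 11110011 → 4-byte char #3 = F3 9B 9A AA.
Offset 11: leading byte 0xF0 = 11110000 → 4-byte char #4 = F0 92 87 8E.
Offset 15: leading byte 0xE9 = 11101001 → 3-byte char #5 = E9 8E A8.
Offset 18: leading byte 0xF0 = 11110000 → 4-byte char #6 = F0 9D 93 96.
Offset 22: leading byte 0xE4 = 11100100 → 3-byte char #7 = E4 8A B5.
Offset 25: leading byte 0xE2 = 11100010 → 3-byte char #8 = E2 97 80.
Offset 28: leading byte 0x61 = 01100001 → 1-byte char #9 = 61.
Offset 29: leading byte 0xED = 11101101 → 3-byte char #10 = ED 96 BF.
Leading byte 0xED = 11101101 matches 1110xxxx → 3-byte sequence.
Byte 1: 0xED = 11101101, payload 1101 (4 bits).
Byte 2: 0x96 = 10010110 (10xxxxxx ✓), payload 010110.
Byte 3: 0xBF = 10111111 (10xxxxxx ✓), payload 111111.
Concatenate: 1101010110111111 = 0xD5BF (16 bits → U+D5BF).

U+D5BF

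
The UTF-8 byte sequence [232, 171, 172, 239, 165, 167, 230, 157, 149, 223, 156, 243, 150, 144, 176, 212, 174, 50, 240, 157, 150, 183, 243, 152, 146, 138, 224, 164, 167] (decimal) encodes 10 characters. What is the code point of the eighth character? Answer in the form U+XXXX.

Offset 0: leading byte 0xE8 = 11101000 → 3-byte char #1 = E8 AB AC.
Offset 3: leading byte 0xEF = 11101111 → 3-byte char #2 = EF A5 A7.
Offset 6: leading byte 0xE6 = 11100110 → 3-byte char #3 = E6 9D 95.
Offset 9: leading byte 0xDF = 11011111 → 2-byte char #4 = DF 9C.
Offset 11: leading byte 0xF3 = 11110011 → 4-byte char #5 = F3 96 90 B0.
Offset 15: leading byte 0xD4 = 11010100 → 2-byte char #6 = D4 AE.
Offset 17: leading byte 0x32 = 00110010 → 1-byte char #7 = 32.
Offset 18: leading byte 0xF0 = 11110000 → 4-byte char #8 = F0 9D 96 B7.
Leading byte 0xF0 = 11110000 matches 11110xxx → 4-byte sequence.
Byte 1: 0xF0 = 11110000, payload 000 (3 bits).
Byte 2: 0x9D = 10011101 (10xxxxxx ✓), payload 011101.
Byte 3: 0x96 = 10010110 (10xxxxxx ✓), payload 010110.
Byte 4: 0xB7 = 10110111 (10xxxxxx ✓), payload 110111.
Concatenate: 000011101010110110111 = 0x1D5B7 (21 bits → U+1D5B7).

U+1D5B7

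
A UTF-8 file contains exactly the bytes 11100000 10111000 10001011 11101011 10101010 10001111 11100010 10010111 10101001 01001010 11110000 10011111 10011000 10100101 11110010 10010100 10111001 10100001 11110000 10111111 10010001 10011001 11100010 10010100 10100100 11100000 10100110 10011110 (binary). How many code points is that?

9

Byte at offset 0: 0xE0 = 11100000 → 3-byte char (#1). Advance 3.
Byte at offset 3: 0xEB = 11101011 → 3-byte char (#2). Advance 3.
Byte at offset 6: 0xE2 = 11100010 → 3-byte char (#3). Advance 3.
Byte at offset 9: 0x4A = 01001010 → 1-byte char (#4). Advance 1.
Byte at offset 10: 0xF0 = 11110000 → 4-byte char (#5). Advance 4.
Byte at offset 14: 0xF2 = 11110010 → 4-byte char (#6). Advance 4.
Byte at offset 18: 0xF0 = 11110000 → 4-byte char (#7). Advance 4.
Byte at offset 22: 0xE2 = 11100010 → 3-byte char (#8). Advance 3.
Byte at offset 25: 0xE0 = 11100000 → 3-byte char (#9). Advance 3.
Reached end at offset 28 after 9 code points.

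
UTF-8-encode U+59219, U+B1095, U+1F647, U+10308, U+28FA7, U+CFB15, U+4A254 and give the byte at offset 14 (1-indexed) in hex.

0x90

1-indexed offset 14 is 0-indexed offset 13.
U+59219 → 4-byte form F1 99 88 99 at offsets 0–3.
U+B1095 → 4-byte form F2 B1 82 95 at offsets 4–7.
U+1F647 → 4-byte form F0 9F 99 87 at offsets 8–11.
U+10308 → 4-byte form F0 90 8C 88 at offsets 12–15.
Offset 13 falls in char 4's range; it's byte 2 of F0 90 8C 88 = 0x90.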